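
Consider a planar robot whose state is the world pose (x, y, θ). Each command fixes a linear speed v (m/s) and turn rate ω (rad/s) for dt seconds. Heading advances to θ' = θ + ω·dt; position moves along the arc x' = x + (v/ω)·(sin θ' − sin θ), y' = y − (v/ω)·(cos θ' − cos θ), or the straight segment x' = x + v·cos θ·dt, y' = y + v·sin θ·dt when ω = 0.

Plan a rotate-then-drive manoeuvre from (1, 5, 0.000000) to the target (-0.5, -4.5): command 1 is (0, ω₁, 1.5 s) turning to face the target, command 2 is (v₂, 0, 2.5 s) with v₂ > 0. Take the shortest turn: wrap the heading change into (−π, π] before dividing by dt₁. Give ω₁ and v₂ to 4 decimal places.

ω₁ = -1.1516, v₂ = 3.8471

heading to target = atan2(-4.5−5, -0.5−1) = -1.7274
Δθ = wrap(-1.7274 − 0.0000) = -1.7274; ω₁ = Δθ/dt₁ = -1.1516
distance = √((-0.5−1)² + (-4.5−5)²) = 9.6177; v₂ = distance/dt₂ = 3.8471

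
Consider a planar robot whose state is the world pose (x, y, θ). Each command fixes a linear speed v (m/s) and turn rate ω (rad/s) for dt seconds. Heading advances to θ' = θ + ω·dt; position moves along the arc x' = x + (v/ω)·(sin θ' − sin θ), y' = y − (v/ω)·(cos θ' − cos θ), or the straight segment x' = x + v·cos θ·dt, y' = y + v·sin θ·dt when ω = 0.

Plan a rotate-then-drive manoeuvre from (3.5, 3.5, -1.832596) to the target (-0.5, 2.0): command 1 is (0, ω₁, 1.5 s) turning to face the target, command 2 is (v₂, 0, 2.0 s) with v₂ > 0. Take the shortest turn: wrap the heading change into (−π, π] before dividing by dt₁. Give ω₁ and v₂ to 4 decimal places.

ω₁ = -0.6335, v₂ = 2.1360

heading to target = atan2(2−3.5, -0.5−3.5) = -2.7828
Δθ = wrap(-2.7828 − -1.8326) = -0.9502; ω₁ = Δθ/dt₁ = -0.6335
distance = √((-0.5−3.5)² + (2−3.5)²) = 4.2720; v₂ = distance/dt₂ = 2.1360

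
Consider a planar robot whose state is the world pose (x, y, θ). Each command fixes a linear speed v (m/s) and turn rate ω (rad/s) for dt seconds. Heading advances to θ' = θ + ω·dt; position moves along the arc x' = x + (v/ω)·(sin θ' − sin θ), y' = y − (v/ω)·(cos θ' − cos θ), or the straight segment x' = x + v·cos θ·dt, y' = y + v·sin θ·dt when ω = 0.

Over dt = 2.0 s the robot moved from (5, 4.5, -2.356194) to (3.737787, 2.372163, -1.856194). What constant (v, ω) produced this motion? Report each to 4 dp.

Δθ = -1.856194 − -2.356194 = 0.500000
ω = Δθ/dt = 0.500000/2.0 = 0.2500
R = −Δy/(cos θ' − cos θ) = 5.0000
v = R·ω = 5.0000·0.2500 = 1.2500

v = 1.2500, ω = 0.2500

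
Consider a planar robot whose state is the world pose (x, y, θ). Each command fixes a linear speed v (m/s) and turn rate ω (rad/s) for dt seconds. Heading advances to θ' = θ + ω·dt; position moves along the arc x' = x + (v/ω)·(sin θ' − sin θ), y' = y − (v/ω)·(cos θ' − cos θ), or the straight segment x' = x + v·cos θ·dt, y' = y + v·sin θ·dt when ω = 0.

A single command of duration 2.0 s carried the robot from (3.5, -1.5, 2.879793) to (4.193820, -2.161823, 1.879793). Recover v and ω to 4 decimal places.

v = -0.5000, ω = -0.5000

Δθ = 1.879793 − 2.879793 = -1.000000
ω = Δθ/dt = -1.000000/2.0 = -0.5000
R = Δx/(sin θ' − sin θ) = 1.0000
v = R·ω = 1.0000·-0.5000 = -0.5000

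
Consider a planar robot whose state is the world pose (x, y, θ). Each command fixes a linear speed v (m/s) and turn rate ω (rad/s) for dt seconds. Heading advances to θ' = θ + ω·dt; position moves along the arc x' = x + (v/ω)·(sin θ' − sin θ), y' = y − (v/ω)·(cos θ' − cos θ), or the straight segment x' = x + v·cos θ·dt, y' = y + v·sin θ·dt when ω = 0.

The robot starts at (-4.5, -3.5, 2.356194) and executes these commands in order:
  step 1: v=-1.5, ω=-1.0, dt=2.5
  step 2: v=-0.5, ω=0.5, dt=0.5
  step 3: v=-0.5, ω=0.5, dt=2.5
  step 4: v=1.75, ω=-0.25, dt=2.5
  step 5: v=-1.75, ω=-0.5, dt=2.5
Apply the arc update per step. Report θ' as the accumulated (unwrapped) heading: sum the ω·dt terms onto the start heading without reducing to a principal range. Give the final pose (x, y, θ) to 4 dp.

step 1: θ'=-0.1438 (R=1.5000) → pose (-5.7756, -6.0452, -0.1438)
step 2: θ'=0.1062 (R=-1.0000) → pose (-6.0249, -6.0405, 0.1062)
step 3: θ'=1.3562 (R=-1.0000) → pose (-6.8960, -6.8219, 1.3562)
step 4: θ'=0.7312 (R=-7.0000) → pose (-4.7309, -3.1020, 0.7312)
step 5: θ'=-0.5188 (R=3.5000) → pose (-8.8035, -3.5361, -0.5188)

(-8.8035, -3.5361, -0.5188)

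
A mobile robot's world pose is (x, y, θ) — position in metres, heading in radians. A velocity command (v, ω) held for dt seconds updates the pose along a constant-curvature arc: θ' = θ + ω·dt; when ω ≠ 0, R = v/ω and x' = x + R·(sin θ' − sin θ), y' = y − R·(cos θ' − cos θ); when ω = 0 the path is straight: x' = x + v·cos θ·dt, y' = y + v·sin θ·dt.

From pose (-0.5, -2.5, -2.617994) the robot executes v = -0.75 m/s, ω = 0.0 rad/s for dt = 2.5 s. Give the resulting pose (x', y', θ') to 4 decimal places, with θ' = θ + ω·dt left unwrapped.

(1.1238, -1.5625, -2.6180)

θ' = -2.6180 + 0.0·2.5 = -2.6180
ω = 0 → straight: x' = -0.5 + -0.75·cos(-2.6180)·2.5 = 1.1238
y' = -2.5 + -0.75·sin(-2.6180)·2.5 = -1.5625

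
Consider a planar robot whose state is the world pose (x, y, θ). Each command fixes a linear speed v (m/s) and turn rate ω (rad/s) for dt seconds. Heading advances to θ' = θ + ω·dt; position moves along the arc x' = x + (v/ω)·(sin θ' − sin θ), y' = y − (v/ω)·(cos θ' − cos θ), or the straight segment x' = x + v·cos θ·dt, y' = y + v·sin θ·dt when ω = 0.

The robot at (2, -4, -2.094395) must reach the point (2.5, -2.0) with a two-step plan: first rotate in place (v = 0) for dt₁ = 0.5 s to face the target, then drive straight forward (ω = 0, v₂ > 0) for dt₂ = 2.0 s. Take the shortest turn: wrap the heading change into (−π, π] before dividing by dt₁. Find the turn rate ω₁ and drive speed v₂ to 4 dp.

heading to target = atan2(-2−-4, 2.5−2) = 1.3258
Δθ = wrap(1.3258 − -2.0944) = -2.8630; ω₁ = Δθ/dt₁ = -5.7259
distance = √((2.5−2)² + (-2−-4)²) = 2.0616; v₂ = distance/dt₂ = 1.0308

ω₁ = -5.7259, v₂ = 1.0308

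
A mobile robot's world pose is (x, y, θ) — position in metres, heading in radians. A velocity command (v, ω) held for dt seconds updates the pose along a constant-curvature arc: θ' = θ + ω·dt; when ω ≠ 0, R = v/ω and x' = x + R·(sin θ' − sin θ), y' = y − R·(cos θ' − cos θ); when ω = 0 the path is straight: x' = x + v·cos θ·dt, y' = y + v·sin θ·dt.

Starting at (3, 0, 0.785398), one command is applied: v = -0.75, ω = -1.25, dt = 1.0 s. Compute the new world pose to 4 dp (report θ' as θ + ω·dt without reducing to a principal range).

θ' = 0.7854 + -1.25·1.0 = -0.4646
R = v/ω = -0.75/-1.25 = 0.6000
x' = 3 + 0.6000·(sin -0.4646 − sin 0.7854) = 2.3069
y' = 0 − 0.6000·(cos -0.4646 − cos 0.7854) = -0.1121

(2.3069, -0.1121, -0.4646)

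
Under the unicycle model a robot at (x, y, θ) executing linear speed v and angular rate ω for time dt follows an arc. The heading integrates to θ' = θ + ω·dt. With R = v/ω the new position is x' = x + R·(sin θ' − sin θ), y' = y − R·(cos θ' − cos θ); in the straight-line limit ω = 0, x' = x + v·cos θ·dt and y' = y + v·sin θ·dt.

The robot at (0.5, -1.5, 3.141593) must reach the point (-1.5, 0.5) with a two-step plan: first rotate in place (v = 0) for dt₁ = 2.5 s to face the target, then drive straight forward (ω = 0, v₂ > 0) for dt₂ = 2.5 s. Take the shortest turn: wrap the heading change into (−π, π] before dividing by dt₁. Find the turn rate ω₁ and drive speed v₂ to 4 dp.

ω₁ = -0.3142, v₂ = 1.1314

heading to target = atan2(0.5−-1.5, -1.5−0.5) = 2.3562
Δθ = wrap(2.3562 − 3.1416) = -0.7854; ω₁ = Δθ/dt₁ = -0.3142
distance = √((-1.5−0.5)² + (0.5−-1.5)²) = 2.8284; v₂ = distance/dt₂ = 1.1314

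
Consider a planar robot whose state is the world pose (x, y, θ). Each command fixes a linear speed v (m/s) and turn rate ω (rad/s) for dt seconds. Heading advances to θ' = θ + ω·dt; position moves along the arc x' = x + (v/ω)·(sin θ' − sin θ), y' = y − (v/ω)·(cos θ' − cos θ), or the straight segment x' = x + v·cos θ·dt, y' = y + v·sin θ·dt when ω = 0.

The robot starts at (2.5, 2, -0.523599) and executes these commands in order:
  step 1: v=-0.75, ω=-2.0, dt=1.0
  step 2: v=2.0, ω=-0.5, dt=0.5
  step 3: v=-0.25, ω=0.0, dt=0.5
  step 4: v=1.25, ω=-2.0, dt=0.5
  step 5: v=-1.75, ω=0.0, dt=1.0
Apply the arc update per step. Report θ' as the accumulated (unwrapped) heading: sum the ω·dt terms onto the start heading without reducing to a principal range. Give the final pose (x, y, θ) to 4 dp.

step 1: θ'=-2.5236 (R=0.3750) → pose (2.4702, 2.6304, -2.5236)
step 2: θ'=-2.7736 (R=-4.0000) → pose (1.5916, 2.1584, -2.7736)
step 3: θ'=-2.7736 (straight) → pose (1.7082, 2.2033, -2.7736)
step 4: θ'=-3.7736 (R=-0.6250) → pose (1.1142, 2.2822, -3.7736)
step 5: θ'=-3.7736 (straight) → pose (2.5261, 1.2484, -3.7736)

(2.5261, 1.2484, -3.7736)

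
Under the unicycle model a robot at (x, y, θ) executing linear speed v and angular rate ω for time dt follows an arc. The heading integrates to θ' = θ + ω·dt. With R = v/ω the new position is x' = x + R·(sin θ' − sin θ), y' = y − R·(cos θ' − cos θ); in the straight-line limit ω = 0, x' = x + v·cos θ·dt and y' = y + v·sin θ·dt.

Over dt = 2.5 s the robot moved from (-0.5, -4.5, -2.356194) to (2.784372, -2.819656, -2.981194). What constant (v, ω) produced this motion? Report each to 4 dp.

v = -1.5000, ω = -0.2500

Δθ = -2.981194 − -2.356194 = -0.625000
ω = Δθ/dt = -0.625000/2.5 = -0.2500
R = Δx/(sin θ' − sin θ) = 6.0000
v = R·ω = 6.0000·-0.2500 = -1.5000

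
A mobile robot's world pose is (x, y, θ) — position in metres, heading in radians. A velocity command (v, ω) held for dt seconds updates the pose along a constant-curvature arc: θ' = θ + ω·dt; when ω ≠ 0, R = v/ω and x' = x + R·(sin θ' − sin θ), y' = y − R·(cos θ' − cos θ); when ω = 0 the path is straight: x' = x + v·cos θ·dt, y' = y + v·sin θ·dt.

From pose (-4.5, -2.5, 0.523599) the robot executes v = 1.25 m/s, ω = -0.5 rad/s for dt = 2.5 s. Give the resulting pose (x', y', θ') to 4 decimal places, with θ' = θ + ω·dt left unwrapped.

θ' = 0.5236 + -0.5·2.5 = -0.7264
R = v/ω = 1.25/-0.5 = -2.5000
x' = -4.5 + -2.5000·(sin -0.7264 − sin 0.5236) = -1.5895
y' = -2.5 − -2.5000·(cos -0.7264 − cos 0.5236) = -2.7961

(-1.5895, -2.7961, -0.7264)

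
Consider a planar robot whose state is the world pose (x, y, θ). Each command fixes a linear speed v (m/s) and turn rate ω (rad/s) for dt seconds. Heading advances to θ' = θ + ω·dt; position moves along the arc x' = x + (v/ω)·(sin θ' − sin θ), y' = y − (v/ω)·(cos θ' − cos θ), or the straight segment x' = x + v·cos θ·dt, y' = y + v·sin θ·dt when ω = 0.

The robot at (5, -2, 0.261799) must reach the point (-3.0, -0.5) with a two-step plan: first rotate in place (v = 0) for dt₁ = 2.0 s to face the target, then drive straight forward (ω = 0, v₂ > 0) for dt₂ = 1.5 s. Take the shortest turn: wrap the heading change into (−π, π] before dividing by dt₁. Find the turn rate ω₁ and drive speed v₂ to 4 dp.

heading to target = atan2(-0.5−-2, -3−5) = 2.9562
Δθ = wrap(2.9562 − 0.2618) = 2.6944; ω₁ = Δθ/dt₁ = 1.3472
distance = √((-3−5)² + (-0.5−-2)²) = 8.1394; v₂ = distance/dt₂ = 5.4263

ω₁ = 1.3472, v₂ = 5.4263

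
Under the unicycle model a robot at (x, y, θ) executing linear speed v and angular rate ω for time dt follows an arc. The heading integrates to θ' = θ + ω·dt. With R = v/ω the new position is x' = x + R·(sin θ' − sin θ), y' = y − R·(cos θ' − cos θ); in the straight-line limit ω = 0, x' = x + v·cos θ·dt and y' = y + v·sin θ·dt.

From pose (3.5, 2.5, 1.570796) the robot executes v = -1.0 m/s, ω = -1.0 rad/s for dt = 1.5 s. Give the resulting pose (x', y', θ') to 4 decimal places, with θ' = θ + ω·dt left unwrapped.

(2.5707, 1.5025, 0.0708)

θ' = 1.5708 + -1.0·1.5 = 0.0708
R = v/ω = -1.0/-1.0 = 1.0000
x' = 3.5 + 1.0000·(sin 0.0708 − sin 1.5708) = 2.5707
y' = 2.5 − 1.0000·(cos 0.0708 − cos 1.5708) = 1.5025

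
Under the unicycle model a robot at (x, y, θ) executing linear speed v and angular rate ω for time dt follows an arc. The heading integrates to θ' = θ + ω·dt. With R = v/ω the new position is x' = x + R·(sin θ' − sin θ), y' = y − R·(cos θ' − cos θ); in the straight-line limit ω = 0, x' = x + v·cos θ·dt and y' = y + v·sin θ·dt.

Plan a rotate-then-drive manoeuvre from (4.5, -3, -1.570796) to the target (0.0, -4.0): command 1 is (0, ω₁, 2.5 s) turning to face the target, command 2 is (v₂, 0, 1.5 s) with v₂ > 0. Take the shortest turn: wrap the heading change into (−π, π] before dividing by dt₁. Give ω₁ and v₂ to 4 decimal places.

heading to target = atan2(-4−-3, 0−4.5) = -2.9229
Δθ = wrap(-2.9229 − -1.5708) = -1.3521; ω₁ = Δθ/dt₁ = -0.5409
distance = √((0−4.5)² + (-4−-3)²) = 4.6098; v₂ = distance/dt₂ = 3.0732

ω₁ = -0.5409, v₂ = 3.0732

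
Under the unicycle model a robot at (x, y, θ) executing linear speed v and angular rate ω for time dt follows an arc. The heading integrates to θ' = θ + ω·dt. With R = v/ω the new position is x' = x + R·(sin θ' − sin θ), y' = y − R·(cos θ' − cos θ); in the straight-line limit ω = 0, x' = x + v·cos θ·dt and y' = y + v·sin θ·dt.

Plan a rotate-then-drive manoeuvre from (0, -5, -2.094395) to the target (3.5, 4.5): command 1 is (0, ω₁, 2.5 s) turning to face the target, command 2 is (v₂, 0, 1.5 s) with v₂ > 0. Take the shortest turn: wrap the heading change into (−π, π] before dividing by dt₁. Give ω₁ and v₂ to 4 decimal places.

ω₁ = -1.1884, v₂ = 6.7495

heading to target = atan2(4.5−-5, 3.5−0) = 1.2178
Δθ = wrap(1.2178 − -2.0944) = -2.9710; ω₁ = Δθ/dt₁ = -1.1884
distance = √((3.5−0)² + (4.5−-5)²) = 10.1242; v₂ = distance/dt₂ = 6.7495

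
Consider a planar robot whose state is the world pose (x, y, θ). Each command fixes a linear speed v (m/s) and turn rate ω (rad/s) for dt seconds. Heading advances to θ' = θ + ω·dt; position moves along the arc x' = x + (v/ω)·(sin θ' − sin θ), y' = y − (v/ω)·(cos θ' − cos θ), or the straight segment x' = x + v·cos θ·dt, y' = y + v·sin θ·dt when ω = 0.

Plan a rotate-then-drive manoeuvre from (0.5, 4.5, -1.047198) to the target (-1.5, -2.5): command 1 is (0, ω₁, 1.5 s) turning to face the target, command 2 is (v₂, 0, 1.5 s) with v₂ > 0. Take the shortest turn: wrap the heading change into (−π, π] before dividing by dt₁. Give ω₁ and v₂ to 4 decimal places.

ω₁ = -0.5346, v₂ = 4.8534

heading to target = atan2(-2.5−4.5, -1.5−0.5) = -1.8491
Δθ = wrap(-1.8491 − -1.0472) = -0.8019; ω₁ = Δθ/dt₁ = -0.5346
distance = √((-1.5−0.5)² + (-2.5−4.5)²) = 7.2801; v₂ = distance/dt₂ = 4.8534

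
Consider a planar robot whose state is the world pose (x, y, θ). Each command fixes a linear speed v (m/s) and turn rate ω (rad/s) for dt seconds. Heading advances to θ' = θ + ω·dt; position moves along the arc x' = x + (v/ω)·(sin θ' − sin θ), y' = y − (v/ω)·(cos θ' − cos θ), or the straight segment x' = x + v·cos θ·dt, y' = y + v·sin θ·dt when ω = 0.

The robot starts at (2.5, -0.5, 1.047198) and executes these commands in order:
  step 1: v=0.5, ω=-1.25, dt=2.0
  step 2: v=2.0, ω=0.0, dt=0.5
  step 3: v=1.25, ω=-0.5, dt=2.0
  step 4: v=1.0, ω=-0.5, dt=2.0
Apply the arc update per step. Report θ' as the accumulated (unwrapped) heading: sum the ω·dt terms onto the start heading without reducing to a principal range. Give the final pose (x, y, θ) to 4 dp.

step 1: θ'=-1.4528 (R=-0.4000) → pose (3.2436, -0.6529, -1.4528)
step 2: θ'=-1.4528 (straight) → pose (3.3613, -1.6460, -1.4528)
step 3: θ'=-2.4528 (R=-2.5000) → pose (2.4677, -3.8703, -2.4528)
step 4: θ'=-3.4528 (R=-2.0000) → pose (0.5841, -4.2302, -3.4528)

(0.5841, -4.2302, -3.4528)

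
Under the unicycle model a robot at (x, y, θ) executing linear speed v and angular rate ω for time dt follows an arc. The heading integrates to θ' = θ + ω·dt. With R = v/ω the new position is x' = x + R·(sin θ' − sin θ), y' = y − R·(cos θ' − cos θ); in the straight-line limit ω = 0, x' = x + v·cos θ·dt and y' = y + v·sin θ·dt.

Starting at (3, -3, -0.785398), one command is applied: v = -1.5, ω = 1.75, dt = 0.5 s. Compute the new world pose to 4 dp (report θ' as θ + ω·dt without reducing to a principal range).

θ' = -0.7854 + 1.75·0.5 = 0.0896
R = v/ω = -1.5/1.75 = -0.8571
x' = 3 + -0.8571·(sin 0.0896 − sin -0.7854) = 2.3172
y' = -3 − -0.8571·(cos 0.0896 − cos -0.7854) = -2.7524

(2.3172, -2.7524, 0.0896)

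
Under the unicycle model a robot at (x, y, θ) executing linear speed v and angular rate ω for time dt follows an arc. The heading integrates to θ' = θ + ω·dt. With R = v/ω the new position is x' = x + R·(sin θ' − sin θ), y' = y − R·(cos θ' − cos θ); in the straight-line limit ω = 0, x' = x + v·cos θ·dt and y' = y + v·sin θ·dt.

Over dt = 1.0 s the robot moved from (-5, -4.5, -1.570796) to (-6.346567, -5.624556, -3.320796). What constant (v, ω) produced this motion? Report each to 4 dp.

Δθ = -3.320796 − -1.570796 = -1.750000
ω = Δθ/dt = -1.750000/1.0 = -1.7500
R = Δx/(sin θ' − sin θ) = -1.1429
v = R·ω = -1.1429·-1.7500 = 2.0000

v = 2.0000, ω = -1.7500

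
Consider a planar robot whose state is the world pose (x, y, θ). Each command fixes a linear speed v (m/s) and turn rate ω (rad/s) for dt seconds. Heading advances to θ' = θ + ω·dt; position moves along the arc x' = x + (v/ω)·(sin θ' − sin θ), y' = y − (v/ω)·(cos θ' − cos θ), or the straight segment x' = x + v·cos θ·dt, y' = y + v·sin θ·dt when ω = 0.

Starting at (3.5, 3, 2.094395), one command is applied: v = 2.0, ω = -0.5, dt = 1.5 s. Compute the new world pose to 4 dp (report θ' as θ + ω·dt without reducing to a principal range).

θ' = 2.0944 + -0.5·1.5 = 1.3444
R = v/ω = 2.0/-0.5 = -4.0000
x' = 3.5 + -4.0000·(sin 1.3444 − sin 2.0944) = 3.0662
y' = 3 − -4.0000·(cos 1.3444 − cos 2.0944) = 5.8979

(3.0662, 5.8979, 1.3444)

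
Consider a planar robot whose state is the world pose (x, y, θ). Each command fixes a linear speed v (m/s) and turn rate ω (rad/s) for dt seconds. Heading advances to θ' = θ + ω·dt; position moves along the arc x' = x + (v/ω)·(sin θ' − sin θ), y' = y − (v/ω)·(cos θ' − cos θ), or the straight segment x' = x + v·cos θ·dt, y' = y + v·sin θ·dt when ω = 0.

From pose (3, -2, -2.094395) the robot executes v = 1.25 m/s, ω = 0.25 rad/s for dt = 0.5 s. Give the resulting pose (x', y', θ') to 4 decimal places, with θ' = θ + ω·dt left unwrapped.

(2.7221, -2.5594, -1.9694)

θ' = -2.0944 + 0.25·0.5 = -1.9694
R = v/ω = 1.25/0.25 = 5.0000
x' = 3 + 5.0000·(sin -1.9694 − sin -2.0944) = 2.7221
y' = -2 − 5.0000·(cos -1.9694 − cos -2.0944) = -2.5594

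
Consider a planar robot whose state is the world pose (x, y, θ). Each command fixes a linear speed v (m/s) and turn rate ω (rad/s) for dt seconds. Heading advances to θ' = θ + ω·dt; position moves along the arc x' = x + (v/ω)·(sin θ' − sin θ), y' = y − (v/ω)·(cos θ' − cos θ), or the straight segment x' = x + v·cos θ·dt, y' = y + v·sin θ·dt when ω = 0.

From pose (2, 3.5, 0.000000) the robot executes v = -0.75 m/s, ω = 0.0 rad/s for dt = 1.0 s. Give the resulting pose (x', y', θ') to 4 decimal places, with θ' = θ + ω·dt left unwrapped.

θ' = 0.0000 + 0.0·1.0 = 0.0000
ω = 0 → straight: x' = 2 + -0.75·cos(0.0000)·1.0 = 1.2500
y' = 3.5 + -0.75·sin(0.0000)·1.0 = 3.5000

(1.2500, 3.5000, 0.0000)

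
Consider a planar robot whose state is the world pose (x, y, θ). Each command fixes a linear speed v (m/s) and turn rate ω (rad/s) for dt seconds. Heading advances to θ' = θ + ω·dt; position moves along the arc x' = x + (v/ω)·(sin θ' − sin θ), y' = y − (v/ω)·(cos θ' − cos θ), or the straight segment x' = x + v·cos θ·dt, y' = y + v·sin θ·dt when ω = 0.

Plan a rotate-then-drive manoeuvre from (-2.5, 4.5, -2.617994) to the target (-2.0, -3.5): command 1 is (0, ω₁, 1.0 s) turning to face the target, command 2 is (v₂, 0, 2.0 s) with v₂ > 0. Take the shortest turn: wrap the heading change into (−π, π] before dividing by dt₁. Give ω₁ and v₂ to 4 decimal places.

heading to target = atan2(-3.5−4.5, -2−-2.5) = -1.5084
Δθ = wrap(-1.5084 − -2.6180) = 1.1096; ω₁ = Δθ/dt₁ = 1.1096
distance = √((-2−-2.5)² + (-3.5−4.5)²) = 8.0156; v₂ = distance/dt₂ = 4.0078

ω₁ = 1.1096, v₂ = 4.0078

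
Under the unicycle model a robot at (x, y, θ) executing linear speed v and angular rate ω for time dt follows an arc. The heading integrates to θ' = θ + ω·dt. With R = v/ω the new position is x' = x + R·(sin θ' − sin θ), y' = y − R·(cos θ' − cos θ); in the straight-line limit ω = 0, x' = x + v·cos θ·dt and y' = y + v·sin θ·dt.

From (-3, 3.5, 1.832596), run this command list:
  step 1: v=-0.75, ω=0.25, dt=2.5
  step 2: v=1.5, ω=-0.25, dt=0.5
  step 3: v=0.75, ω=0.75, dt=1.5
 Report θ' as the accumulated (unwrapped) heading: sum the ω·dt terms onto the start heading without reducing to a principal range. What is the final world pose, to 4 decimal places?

(-3.5825, 2.7205, 3.4576)

step 1: θ'=2.4576 (R=-3.0000) → pose (-1.9979, 1.9513, 2.4576)
step 2: θ'=2.3326 (R=-6.0000) → pose (-2.5481, 2.4603, 2.3326)
step 3: θ'=3.4576 (R=1.0000) → pose (-3.5825, 2.7205, 3.4576)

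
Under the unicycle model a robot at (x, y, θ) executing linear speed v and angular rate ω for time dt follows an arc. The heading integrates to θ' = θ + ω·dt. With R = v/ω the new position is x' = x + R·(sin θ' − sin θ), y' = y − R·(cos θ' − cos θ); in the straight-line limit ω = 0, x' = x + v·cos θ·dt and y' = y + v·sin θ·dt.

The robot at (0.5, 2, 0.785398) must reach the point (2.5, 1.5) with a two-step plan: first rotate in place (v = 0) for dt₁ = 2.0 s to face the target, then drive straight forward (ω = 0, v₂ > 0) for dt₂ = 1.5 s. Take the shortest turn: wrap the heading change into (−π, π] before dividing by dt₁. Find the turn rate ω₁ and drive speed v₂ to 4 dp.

heading to target = atan2(1.5−2, 2.5−0.5) = -0.2450
Δθ = wrap(-0.2450 − 0.7854) = -1.0304; ω₁ = Δθ/dt₁ = -0.5152
distance = √((2.5−0.5)² + (1.5−2)²) = 2.0616; v₂ = distance/dt₂ = 1.3744

ω₁ = -0.5152, v₂ = 1.3744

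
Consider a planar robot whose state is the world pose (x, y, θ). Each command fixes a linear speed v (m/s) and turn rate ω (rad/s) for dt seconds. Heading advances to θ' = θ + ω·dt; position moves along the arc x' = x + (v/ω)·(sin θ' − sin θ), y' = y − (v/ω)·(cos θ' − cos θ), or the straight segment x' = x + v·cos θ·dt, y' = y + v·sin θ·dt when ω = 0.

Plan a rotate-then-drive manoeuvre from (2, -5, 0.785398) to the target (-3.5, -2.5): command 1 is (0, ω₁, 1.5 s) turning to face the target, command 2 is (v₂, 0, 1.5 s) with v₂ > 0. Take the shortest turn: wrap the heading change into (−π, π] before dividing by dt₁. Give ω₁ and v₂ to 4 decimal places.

ω₁ = 1.2864, v₂ = 4.0277

heading to target = atan2(-2.5−-5, -3.5−2) = 2.7150
Δθ = wrap(2.7150 − 0.7854) = 1.9296; ω₁ = Δθ/dt₁ = 1.2864
distance = √((-3.5−2)² + (-2.5−-5)²) = 6.0415; v₂ = distance/dt₂ = 4.0277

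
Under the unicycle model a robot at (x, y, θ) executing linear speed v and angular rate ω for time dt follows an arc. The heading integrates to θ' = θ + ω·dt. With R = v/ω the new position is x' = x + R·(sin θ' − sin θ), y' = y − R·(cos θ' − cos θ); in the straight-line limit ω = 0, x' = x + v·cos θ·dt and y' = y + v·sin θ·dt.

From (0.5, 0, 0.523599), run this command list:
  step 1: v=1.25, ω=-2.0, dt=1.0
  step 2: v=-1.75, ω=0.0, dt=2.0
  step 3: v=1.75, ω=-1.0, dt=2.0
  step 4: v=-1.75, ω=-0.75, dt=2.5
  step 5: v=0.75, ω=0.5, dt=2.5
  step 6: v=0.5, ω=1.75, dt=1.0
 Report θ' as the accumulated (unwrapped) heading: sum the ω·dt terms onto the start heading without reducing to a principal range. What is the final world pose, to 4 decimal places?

step 1: θ'=-1.4764 (R=-0.6250) → pose (1.4347, -0.4824, -1.4764)
step 2: θ'=-1.4764 (straight) → pose (1.1048, 3.0021, -1.4764)
step 3: θ'=-3.4764 (R=-1.7500) → pose (-1.2124, 1.1843, -3.4764)
step 4: θ'=-5.3514 (R=2.3333) → pose (-0.1062, -2.4111, -5.3514)
step 5: θ'=-4.1014 (R=1.5000) → pose (-0.0816, -0.6560, -4.1014)
step 6: θ'=-2.3514 (R=0.2857) → pose (-0.5186, -0.6188, -2.3514)

(-0.5186, -0.6188, -2.3514)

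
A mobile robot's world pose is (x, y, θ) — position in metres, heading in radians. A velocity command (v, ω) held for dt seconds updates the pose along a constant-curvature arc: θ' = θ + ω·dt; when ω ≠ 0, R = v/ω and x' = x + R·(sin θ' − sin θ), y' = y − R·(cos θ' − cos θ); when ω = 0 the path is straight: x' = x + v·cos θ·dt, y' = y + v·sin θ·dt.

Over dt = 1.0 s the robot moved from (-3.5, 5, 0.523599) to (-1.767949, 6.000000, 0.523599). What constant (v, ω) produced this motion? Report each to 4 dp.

Δθ = 0.523599 − 0.523599 = 0.000000
ω = Δθ/dt = 0.000000/1.0 = 0.0000
ω = 0 → v = (Δx·cos θ + Δy·sin θ)/dt = 2.0000

v = 2.0000, ω = 0.0000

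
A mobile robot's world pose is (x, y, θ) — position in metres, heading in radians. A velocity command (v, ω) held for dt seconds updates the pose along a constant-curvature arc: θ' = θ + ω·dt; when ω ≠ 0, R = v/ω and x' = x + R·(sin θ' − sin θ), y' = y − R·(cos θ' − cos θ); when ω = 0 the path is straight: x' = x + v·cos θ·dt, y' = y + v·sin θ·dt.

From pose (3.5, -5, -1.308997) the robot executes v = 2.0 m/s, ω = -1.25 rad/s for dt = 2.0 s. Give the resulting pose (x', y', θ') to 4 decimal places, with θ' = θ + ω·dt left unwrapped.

(0.9642, -6.6708, -3.8090)

θ' = -1.3090 + -1.25·2.0 = -3.8090
R = v/ω = 2.0/-1.25 = -1.6000
x' = 3.5 + -1.6000·(sin -3.8090 − sin -1.3090) = 0.9642
y' = -5 − -1.6000·(cos -3.8090 − cos -1.3090) = -6.6708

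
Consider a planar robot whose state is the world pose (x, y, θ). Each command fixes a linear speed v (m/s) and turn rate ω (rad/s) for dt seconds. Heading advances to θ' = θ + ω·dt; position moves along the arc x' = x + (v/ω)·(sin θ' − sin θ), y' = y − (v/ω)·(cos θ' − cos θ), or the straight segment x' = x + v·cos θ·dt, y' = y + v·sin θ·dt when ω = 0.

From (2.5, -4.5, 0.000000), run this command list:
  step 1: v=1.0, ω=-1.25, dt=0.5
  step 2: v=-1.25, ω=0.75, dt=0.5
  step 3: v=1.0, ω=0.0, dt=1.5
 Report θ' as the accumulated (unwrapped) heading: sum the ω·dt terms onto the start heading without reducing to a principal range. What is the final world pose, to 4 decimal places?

(3.8586, -4.7591, -0.2500)

step 1: θ'=-0.6250 (R=-0.8000) → pose (2.9681, -4.6512, -0.6250)
step 2: θ'=-0.2500 (R=-1.6667) → pose (2.4053, -4.3880, -0.2500)
step 3: θ'=-0.2500 (straight) → pose (3.8586, -4.7591, -0.2500)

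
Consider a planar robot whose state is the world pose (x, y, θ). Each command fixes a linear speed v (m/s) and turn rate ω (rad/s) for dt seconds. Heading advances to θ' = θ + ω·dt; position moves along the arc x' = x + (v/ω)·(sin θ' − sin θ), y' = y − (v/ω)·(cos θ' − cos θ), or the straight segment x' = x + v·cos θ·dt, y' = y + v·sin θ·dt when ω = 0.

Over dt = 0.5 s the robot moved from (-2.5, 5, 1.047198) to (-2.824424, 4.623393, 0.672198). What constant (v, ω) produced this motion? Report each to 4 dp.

Δθ = 0.672198 − 1.047198 = -0.375000
ω = Δθ/dt = -0.375000/0.5 = -0.7500
R = −Δy/(cos θ' − cos θ) = 1.3333
v = R·ω = 1.3333·-0.7500 = -1.0000

v = -1.0000, ω = -0.7500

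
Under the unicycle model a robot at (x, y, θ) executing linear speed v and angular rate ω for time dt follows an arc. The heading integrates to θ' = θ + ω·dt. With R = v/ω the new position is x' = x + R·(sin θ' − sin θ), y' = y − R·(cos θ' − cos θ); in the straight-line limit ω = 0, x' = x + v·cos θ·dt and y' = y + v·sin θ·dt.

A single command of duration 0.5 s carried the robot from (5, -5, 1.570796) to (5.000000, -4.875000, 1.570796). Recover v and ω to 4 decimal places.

Δθ = 1.570796 − 1.570796 = 0.000000
ω = Δθ/dt = 0.000000/0.5 = 0.0000
ω = 0 → v = (Δx·cos θ + Δy·sin θ)/dt = 0.2500

v = 0.2500, ω = 0.0000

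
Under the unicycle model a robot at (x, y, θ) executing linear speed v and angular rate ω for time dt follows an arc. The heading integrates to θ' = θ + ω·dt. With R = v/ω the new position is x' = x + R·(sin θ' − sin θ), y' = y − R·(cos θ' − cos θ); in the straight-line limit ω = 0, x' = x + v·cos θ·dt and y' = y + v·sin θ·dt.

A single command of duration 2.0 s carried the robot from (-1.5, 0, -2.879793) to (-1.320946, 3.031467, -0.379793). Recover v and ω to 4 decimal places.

Δθ = -0.379793 − -2.879793 = 2.500000
ω = Δθ/dt = 2.500000/2.0 = 1.2500
R = −Δy/(cos θ' − cos θ) = -1.6000
v = R·ω = -1.6000·1.2500 = -2.0000

v = -2.0000, ω = 1.2500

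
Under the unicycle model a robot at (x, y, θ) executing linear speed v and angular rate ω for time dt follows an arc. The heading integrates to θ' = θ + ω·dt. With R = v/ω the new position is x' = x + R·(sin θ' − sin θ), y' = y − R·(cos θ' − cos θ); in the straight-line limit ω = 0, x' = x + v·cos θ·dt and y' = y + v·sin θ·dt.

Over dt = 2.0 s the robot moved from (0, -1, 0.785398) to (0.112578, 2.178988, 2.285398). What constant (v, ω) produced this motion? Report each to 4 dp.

Δθ = 2.285398 − 0.785398 = 1.500000
ω = Δθ/dt = 1.500000/2.0 = 0.7500
R = −Δy/(cos θ' − cos θ) = 2.3333
v = R·ω = 2.3333·0.7500 = 1.7500

v = 1.7500, ω = 0.7500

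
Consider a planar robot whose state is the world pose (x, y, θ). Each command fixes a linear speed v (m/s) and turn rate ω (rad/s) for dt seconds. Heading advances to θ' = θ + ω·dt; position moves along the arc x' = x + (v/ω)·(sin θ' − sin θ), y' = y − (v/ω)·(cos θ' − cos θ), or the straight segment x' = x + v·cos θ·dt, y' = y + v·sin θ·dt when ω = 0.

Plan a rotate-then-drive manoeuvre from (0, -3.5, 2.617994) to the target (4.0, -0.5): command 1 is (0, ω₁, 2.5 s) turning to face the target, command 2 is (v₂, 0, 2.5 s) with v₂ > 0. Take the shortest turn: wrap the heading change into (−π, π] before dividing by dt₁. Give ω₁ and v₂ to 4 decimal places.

ω₁ = -0.7898, v₂ = 2.0000

heading to target = atan2(-0.5−-3.5, 4−0) = 0.6435
Δθ = wrap(0.6435 − 2.6180) = -1.9745; ω₁ = Δθ/dt₁ = -0.7898
distance = √((4−0)² + (-0.5−-3.5)²) = 5.0000; v₂ = distance/dt₂ = 2.0000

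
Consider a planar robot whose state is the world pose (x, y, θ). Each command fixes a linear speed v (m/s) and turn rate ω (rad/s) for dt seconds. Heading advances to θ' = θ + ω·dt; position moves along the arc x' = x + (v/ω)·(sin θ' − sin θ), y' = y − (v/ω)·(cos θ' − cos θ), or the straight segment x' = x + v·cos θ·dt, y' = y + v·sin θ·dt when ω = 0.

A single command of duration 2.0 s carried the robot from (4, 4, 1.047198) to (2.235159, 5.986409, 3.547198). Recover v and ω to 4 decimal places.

v = 1.7500, ω = 1.2500

Δθ = 3.547198 − 1.047198 = 2.500000
ω = Δθ/dt = 2.500000/2.0 = 1.2500
R = −Δy/(cos θ' − cos θ) = 1.4000
v = R·ω = 1.4000·1.2500 = 1.7500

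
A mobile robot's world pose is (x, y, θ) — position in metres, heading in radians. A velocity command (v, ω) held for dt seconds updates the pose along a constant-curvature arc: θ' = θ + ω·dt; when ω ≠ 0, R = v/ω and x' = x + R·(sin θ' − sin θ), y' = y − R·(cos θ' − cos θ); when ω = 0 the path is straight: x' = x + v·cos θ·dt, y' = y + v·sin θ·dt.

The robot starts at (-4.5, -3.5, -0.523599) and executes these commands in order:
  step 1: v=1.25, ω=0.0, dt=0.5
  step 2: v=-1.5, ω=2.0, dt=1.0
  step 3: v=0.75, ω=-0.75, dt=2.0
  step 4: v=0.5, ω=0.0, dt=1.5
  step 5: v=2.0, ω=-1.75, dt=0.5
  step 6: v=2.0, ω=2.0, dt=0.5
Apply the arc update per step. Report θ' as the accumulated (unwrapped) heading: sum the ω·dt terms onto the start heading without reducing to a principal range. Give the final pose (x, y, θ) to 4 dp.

(-1.5605, -4.3066, 0.1014)

step 1: θ'=-0.5236 (straight) → pose (-3.9587, -3.8125, -0.5236)
step 2: θ'=1.4764 (R=-0.7500) → pose (-5.0804, -4.3913, 1.4764)
step 3: θ'=-0.0236 (R=-1.0000) → pose (-4.0613, -3.4859, -0.0236)
step 4: θ'=-0.0236 (straight) → pose (-3.3115, -3.5036, -0.0236)
step 5: θ'=-0.8986 (R=-1.1429) → pose (-2.4442, -3.9344, -0.8986)
step 6: θ'=0.1014 (R=1.0000) → pose (-1.5605, -4.3066, 0.1014)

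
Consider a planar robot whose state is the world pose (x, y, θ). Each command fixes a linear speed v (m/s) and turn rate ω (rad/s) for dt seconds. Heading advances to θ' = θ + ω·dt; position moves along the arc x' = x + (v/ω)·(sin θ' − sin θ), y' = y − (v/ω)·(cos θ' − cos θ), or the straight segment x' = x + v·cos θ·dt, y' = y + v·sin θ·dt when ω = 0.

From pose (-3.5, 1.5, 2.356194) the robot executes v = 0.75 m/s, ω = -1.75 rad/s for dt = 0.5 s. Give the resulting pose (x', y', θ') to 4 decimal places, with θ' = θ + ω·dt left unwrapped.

θ' = 2.3562 + -1.75·0.5 = 1.4812
R = v/ω = 0.75/-1.75 = -0.4286
x' = -3.5 + -0.4286·(sin 1.4812 − sin 2.3562) = -3.6238
y' = 1.5 − -0.4286·(cos 1.4812 − cos 2.3562) = 1.8414

(-3.6238, 1.8414, 1.4812)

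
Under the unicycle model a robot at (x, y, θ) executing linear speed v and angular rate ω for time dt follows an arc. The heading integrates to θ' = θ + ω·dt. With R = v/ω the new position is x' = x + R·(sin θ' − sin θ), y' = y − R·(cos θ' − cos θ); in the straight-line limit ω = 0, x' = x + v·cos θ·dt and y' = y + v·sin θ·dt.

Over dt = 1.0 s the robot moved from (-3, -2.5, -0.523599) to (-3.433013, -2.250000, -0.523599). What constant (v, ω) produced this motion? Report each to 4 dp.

Δθ = -0.523599 − -0.523599 = 0.000000
ω = Δθ/dt = 0.000000/1.0 = 0.0000
ω = 0 → v = (Δx·cos θ + Δy·sin θ)/dt = -0.5000

v = -0.5000, ω = 0.0000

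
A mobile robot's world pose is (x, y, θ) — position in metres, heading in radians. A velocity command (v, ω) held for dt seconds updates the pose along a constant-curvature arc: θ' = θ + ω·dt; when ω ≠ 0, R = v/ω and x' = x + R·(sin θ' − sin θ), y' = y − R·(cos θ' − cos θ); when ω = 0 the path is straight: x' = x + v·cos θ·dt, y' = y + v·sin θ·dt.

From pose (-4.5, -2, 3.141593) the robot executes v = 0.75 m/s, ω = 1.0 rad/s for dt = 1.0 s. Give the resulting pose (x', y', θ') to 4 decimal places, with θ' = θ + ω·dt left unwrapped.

θ' = 3.1416 + 1.0·1.0 = 4.1416
R = v/ω = 0.75/1.0 = 0.7500
x' = -4.5 + 0.7500·(sin 4.1416 − sin 3.1416) = -5.1311
y' = -2 − 0.7500·(cos 4.1416 − cos 3.1416) = -2.3448

(-5.1311, -2.3448, 4.1416)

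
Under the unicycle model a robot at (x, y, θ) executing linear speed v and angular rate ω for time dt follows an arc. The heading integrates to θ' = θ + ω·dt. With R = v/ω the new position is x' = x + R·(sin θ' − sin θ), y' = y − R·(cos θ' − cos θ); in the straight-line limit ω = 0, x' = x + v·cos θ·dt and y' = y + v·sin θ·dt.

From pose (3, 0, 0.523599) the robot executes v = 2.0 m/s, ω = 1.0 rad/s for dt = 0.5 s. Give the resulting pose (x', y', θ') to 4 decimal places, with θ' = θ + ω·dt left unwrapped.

θ' = 0.5236 + 1.0·0.5 = 1.0236
R = v/ω = 2.0/1.0 = 2.0000
x' = 3 + 2.0000·(sin 1.0236 − sin 0.5236) = 3.7080
y' = 0 − 2.0000·(cos 1.0236 − cos 0.5236) = 0.6915

(3.7080, 0.6915, 1.0236)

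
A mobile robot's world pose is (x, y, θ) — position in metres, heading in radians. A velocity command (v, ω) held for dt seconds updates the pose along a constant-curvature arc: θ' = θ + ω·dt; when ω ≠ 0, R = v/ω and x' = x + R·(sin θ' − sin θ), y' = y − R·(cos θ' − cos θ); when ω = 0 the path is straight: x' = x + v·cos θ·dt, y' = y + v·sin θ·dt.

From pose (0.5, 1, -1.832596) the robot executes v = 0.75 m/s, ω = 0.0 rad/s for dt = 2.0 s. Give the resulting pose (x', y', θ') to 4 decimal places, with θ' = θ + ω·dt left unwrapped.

(0.1118, -0.4489, -1.8326)

θ' = -1.8326 + 0.0·2.0 = -1.8326
ω = 0 → straight: x' = 0.5 + 0.75·cos(-1.8326)·2.0 = 0.1118
y' = 1 + 0.75·sin(-1.8326)·2.0 = -0.4489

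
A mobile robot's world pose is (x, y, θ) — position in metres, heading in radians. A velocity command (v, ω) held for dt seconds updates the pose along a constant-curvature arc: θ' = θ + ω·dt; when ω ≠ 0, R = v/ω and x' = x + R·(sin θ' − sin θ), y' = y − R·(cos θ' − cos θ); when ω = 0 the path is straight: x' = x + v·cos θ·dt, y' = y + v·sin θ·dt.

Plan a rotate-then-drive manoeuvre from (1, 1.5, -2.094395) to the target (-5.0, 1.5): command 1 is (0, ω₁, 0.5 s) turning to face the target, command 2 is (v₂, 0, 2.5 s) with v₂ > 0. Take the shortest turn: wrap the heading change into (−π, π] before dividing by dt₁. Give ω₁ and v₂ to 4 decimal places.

ω₁ = -2.0944, v₂ = 2.4000

heading to target = atan2(1.5−1.5, -5−1) = 3.1416
Δθ = wrap(3.1416 − -2.0944) = -1.0472; ω₁ = Δθ/dt₁ = -2.0944
distance = √((-5−1)² + (1.5−1.5)²) = 6.0000; v₂ = distance/dt₂ = 2.4000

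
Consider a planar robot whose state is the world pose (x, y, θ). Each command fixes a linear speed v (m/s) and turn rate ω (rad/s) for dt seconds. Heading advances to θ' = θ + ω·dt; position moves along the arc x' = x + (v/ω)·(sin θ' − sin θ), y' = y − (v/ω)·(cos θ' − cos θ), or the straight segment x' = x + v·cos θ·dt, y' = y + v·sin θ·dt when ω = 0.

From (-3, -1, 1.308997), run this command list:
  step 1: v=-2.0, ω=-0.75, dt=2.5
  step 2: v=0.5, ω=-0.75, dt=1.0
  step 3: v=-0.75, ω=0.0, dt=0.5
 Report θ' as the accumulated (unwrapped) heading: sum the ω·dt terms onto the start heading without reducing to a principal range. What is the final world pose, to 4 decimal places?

step 1: θ'=-0.5660 (R=2.6667) → pose (-7.0058, -2.5606, -0.5660)
step 2: θ'=-1.3160 (R=-0.6667) → pose (-6.7182, -2.9553, -1.3160)
step 3: θ'=-1.3160 (straight) → pose (-6.8127, -2.5924, -1.3160)

(-6.8127, -2.5924, -1.3160)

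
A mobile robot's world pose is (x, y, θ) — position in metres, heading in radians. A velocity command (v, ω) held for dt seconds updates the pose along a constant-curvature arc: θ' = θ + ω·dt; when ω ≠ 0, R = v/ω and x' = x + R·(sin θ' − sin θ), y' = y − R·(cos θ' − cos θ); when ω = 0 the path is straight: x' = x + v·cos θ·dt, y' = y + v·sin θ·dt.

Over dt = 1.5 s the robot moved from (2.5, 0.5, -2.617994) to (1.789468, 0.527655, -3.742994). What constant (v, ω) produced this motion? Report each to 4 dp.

v = 0.5000, ω = -0.7500

Δθ = -3.742994 − -2.617994 = -1.125000
ω = Δθ/dt = -1.125000/1.5 = -0.7500
R = Δx/(sin θ' − sin θ) = -0.6667
v = R·ω = -0.6667·-0.7500 = 0.5000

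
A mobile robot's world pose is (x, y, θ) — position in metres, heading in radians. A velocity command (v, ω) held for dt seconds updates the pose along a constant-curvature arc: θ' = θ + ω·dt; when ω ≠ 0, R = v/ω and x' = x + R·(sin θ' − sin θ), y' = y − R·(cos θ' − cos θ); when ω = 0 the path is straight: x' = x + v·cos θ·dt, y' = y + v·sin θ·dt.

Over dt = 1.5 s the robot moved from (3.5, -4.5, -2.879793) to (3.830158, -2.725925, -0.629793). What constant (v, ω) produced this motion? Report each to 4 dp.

v = -1.5000, ω = 1.5000

Δθ = -0.629793 − -2.879793 = 2.250000
ω = Δθ/dt = 2.250000/1.5 = 1.5000
R = −Δy/(cos θ' − cos θ) = -1.0000
v = R·ω = -1.0000·1.5000 = -1.5000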